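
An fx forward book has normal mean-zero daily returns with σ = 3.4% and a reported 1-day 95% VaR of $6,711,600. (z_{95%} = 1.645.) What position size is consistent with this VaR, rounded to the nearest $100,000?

$120,000,000

VaR as a fraction of value: z·σ = 1.645 × 3.4% = 5.593%.
Position = $6,711,600 / 0.05593 = $120,000,000.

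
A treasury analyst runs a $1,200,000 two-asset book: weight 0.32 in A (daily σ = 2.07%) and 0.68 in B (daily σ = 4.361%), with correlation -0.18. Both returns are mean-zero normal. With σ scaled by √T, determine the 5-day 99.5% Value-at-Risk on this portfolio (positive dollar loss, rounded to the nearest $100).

σ_p = √(0.32²·2.07² + 0.68²·4.361² + 2·-0.18·0.32·0.68·2.07·4.361) = 2.920%.
σ_{5d} = 2.920% × √5 = 6.529%.
z(99.5%) = 2.576.
VaR = 2.576 × 6.529% = 16.819%; on $1,200,000 that is $201,828.

$201,800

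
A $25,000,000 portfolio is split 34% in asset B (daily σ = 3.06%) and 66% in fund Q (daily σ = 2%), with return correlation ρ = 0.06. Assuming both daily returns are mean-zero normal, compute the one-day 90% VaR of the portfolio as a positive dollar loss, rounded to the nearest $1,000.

$554,000

σ_p² = 0.34²·3.06² + 0.66²·2² + 2·0.06·0.34·0.66·3.06·2 = 2.9896 (%²).
σ_p = √2.9896 = 1.729%.
At 90%, z = 1.282.
VaR = 1.282 × 1.729% = 2.217%; on $25,000,000 that is $554,250.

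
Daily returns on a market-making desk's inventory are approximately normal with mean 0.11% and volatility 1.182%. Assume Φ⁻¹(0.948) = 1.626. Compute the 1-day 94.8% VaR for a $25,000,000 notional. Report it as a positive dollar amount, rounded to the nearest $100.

VaR = −μ + z·σ = −(0.11%) + 1.626 × 1.182% = 1.812%.
On $25,000,000: 0.01812 × $25,000,000 = $453,000.

$453,000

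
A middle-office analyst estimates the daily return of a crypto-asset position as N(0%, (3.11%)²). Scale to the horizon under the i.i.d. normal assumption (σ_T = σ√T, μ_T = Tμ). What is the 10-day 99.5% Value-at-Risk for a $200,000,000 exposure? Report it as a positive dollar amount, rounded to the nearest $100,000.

$50,700,000

At 99.5%, z = 2.576.
σ_{10d} = 3.11% × √10 = 9.835%.
VaR = 2.576 × 9.835% = 25.335%.
On $200,000,000: 0.25335 × $200,000,000 = $50,670,000.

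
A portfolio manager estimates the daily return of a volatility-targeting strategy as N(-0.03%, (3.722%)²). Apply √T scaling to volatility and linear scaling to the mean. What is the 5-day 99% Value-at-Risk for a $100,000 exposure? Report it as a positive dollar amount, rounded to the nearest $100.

$19,500

At 99%, z = 2.326.
σ_{5d} = 3.722% × √5 = 8.323%; μ_{5d} = 5 × -0.03% = -0.150%.
VaR = −(-0.150%) + 2.326 × 8.323% = 19.509%.
On $100,000: 0.19509 × $100,000 = $19,509.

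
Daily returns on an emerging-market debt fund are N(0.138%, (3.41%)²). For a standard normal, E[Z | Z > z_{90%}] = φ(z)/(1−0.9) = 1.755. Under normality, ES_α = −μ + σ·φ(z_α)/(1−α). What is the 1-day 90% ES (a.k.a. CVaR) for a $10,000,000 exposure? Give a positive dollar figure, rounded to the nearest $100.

ES = −(0.138%) + 3.41% × 1.755 = 5.847%.
On $10,000,000: 0.05847 × $10,000,000 = $584,700.

$584,700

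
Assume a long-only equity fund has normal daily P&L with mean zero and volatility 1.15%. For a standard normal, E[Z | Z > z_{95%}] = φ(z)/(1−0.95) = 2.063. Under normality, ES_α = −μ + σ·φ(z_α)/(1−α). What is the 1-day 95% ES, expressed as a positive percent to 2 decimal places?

2.37%

ES = 1.15% × 2.063 = 2.372%.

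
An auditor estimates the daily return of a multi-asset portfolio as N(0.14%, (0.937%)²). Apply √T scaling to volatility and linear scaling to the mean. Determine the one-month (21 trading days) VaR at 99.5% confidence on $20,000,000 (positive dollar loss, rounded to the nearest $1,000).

$1,624,000

At 99.5%, z = 2.576.
σ_{21d} = 0.937% × √21 = 4.294%; μ_{21d} = 21 × 0.14% = 2.940%.
VaR = −(2.940%) + 2.576 × 4.294% = 8.121%.
On $20,000,000: 0.08121 × $20,000,000 = $1,624,200.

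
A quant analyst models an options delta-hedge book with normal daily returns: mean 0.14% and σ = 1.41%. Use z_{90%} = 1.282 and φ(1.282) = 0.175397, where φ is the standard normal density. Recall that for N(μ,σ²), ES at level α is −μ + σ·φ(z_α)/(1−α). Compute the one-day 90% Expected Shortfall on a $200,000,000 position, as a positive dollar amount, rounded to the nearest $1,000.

Tail multiplier: φ(z)/(1−α) = 0.175397 / 0.1 = 1.754.
ES = −(0.14%) + 1.41% × 1.754 = 2.333%.
On $200,000,000: 0.02333 × $200,000,000 = $4,666,000.

$4,666,000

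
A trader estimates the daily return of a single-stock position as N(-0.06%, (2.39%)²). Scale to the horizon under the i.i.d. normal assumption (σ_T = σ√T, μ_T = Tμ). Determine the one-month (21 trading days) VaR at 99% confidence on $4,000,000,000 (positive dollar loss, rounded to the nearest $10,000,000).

$1,070,000,000

At 99%, z = 2.326.
σ_{21d} = 2.39% × √21 = 10.952%; μ_{21d} = 21 × -0.06% = -1.260%.
VaR = −(-1.260%) + 2.326 × 10.952% = 26.734%.
On $4,000,000,000: 0.26734 × $4,000,000,000 = $1,069,360,000.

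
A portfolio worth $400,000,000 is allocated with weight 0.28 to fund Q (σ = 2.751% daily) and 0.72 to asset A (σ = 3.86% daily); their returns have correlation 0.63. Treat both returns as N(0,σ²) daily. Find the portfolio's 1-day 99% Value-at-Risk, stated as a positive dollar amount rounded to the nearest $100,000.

σ_p² = 0.28²·2.751² + 0.72²·3.86² + 2·0.63·0.28·0.72·2.751·3.86 = 11.0146 (%²).
σ_p = √11.0146 = 3.319%.
At 99%, z = 2.326.
VaR = 2.326 × 3.319% = 7.720%; on $400,000,000 that is $30,880,000.

$30,900,000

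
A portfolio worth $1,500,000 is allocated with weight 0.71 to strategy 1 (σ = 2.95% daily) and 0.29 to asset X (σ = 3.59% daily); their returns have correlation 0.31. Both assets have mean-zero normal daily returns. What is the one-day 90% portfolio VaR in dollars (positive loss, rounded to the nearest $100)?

$50,200

σ_p² = 0.71²·2.95² + 0.29²·3.59² + 2·0.31·0.71·0.29·2.95·3.59 = 6.8228 (%²).
σ_p = √6.8228 = 2.612%.
At 90%, z = 1.282.
VaR = 1.282 × 2.612% = 3.349%; on $1,500,000 that is $50,235.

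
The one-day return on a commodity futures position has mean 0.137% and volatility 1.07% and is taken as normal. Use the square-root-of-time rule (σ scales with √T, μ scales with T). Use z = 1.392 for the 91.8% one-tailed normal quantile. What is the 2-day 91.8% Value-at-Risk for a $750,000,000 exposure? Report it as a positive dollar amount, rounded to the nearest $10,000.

$13,740,000

σ_{2d} = 1.07% × √2 = 1.513%; μ_{2d} = 2 × 0.137% = 0.274%.
VaR = −(0.274%) + 1.392 × 1.513% = 1.832%.
On $750,000,000: 0.01832 × $750,000,000 = $13,740,000.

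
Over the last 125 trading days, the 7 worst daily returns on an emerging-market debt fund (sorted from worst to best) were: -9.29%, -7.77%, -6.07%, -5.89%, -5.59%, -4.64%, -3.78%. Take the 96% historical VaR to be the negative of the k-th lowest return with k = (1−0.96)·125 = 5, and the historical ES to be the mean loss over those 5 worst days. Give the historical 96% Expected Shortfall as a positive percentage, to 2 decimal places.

The 5 worst returns sum to -34.61%.
ES = −(-34.61%) / 5 = 6.922% ≈ 6.92%.

6.92%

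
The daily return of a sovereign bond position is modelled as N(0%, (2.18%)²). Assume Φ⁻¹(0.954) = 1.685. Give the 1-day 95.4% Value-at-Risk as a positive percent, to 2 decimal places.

VaR = z·σ = 1.685 × 2.18% = 3.673%.

3.67%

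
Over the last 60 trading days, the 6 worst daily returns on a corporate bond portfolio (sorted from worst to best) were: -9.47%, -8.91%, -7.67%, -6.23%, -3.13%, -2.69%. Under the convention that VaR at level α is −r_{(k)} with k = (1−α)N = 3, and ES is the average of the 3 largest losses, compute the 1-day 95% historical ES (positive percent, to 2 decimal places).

The 3 worst returns sum to -26.05%.
ES = −(-26.05%) / 3 = 8.6833…% ≈ 8.68%.

8.68%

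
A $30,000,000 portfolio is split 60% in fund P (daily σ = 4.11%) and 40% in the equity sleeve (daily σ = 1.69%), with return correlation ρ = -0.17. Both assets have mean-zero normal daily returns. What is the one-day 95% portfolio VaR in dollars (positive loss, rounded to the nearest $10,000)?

σ_p² = 0.6²·4.11² + 0.4²·1.69² + 2·-0.17·0.6·0.4·4.11·1.69 = 5.9713 (%²).
σ_p = √5.9713 = 2.444%.
At 95%, z = 1.645.
VaR = 1.645 × 2.444% = 4.020%; on $30,000,000 that is $1,206,000.

$1,210,000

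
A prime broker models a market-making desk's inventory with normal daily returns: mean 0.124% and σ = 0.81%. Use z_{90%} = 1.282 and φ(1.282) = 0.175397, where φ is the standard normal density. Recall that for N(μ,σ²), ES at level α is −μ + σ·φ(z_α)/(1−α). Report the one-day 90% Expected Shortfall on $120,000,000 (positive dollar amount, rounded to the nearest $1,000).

Tail multiplier: φ(z)/(1−α) = 0.175397 / 0.1 = 1.754.
ES = −(0.124%) + 0.81% × 1.754 = 1.297%.
On $120,000,000: 0.01297 × $120,000,000 = $1,556,400.

$1,556,000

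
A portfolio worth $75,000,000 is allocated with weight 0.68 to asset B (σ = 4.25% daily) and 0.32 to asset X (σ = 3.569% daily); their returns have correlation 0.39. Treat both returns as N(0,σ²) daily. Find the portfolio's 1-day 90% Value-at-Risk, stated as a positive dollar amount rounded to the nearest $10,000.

σ_p² = 0.68²·4.25² + 0.32²·3.569² + 2·0.39·0.68·0.32·4.25·3.569 = 12.2309 (%²).
σ_p = √12.2309 = 3.497%.
At 90%, z = 1.282.
VaR = 1.282 × 3.497% = 4.483%; on $75,000,000 that is $3,362,250.

$3,360,000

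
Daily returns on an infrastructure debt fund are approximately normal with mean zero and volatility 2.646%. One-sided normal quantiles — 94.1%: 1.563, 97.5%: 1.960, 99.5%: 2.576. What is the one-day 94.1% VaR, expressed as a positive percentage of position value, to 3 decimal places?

VaR = z·σ = 1.563 × 2.646% = 4.136%.

4.136%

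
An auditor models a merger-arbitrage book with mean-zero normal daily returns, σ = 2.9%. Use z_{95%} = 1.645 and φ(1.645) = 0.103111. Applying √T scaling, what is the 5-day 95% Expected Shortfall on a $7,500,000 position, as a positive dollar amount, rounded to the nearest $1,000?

σ_{5d} = 2.9% × √5 = 6.485%.
ES multiplier = φ(z)/(1−α) = 0.103111/0.05 = 2.062.
ES = 6.485% × 2.062 = 13.372%; on $7,500,000: $1,002,900.

$1,003,000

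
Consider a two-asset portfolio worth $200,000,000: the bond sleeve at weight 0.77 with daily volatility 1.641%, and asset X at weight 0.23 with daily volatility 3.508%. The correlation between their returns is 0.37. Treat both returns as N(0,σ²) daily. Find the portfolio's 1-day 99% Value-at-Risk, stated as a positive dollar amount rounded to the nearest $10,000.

$8,060,000

σ_p² = 0.77²·1.641² + 0.23²·3.508² + 2·0.37·0.77·0.23·1.641·3.508 = 3.0020 (%²).
σ_p = √3.0020 = 1.733%.
At 99%, z = 2.326.
VaR = 2.326 × 1.733% = 4.031%; on $200,000,000 that is $8,062,000.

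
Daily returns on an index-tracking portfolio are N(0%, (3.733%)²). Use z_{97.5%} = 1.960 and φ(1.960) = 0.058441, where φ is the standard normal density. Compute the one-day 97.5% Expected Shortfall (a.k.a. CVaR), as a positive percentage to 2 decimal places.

8.73%

Tail multiplier: φ(z)/(1−α) = 0.058441 / 0.025 = 2.338.
ES = 3.733% × 2.338 = 8.728%.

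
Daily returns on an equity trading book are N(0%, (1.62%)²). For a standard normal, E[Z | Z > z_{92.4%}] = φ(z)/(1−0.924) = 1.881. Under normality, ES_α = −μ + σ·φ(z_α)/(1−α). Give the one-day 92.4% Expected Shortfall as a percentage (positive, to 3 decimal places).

ES = 1.62% × 1.881 = 3.047%.

3.047%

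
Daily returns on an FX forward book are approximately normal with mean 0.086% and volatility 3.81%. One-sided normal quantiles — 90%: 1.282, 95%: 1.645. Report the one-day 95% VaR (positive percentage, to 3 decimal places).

6.181%

VaR = −μ + z·σ = −(0.086%) + 1.645 × 3.81% = 6.181%.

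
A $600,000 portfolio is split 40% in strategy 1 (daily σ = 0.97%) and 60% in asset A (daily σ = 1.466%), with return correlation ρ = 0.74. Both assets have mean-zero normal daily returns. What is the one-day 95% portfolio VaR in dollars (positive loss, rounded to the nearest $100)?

$11,800

σ_p² = 0.4²·0.97² + 0.6²·1.466² + 2·0.74·0.4·0.6·0.97·1.466 = 1.4293 (%²).
σ_p = √1.4293 = 1.196%.
At 95%, z = 1.645.
VaR = 1.645 × 1.196% = 1.967%; on $600,000 that is $11,802.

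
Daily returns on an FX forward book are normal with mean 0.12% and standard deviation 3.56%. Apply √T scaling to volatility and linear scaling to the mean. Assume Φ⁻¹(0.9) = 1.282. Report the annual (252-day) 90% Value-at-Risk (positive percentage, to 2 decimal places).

42.21%

σ_{252d} = 3.56% × √252 = 56.513%; μ_{252d} = 252 × 0.12% = 30.240%.
VaR = −(30.240%) + 1.282 × 56.513% = 42.210%.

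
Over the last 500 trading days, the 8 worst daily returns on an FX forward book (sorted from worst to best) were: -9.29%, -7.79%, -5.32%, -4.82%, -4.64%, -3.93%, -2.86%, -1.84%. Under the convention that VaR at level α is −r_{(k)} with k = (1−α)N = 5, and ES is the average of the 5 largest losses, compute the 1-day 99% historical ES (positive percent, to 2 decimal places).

6.37%

The 5 worst returns sum to -31.86%.
ES = −(-31.86%) / 5 = 6.372% ≈ 6.37%.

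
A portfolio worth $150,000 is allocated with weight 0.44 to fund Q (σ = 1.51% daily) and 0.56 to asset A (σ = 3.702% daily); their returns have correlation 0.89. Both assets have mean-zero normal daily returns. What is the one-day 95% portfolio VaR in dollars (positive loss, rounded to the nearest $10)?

σ_p² = 0.44²·1.51² + 0.56²·3.702² + 2·0.89·0.44·0.56·1.51·3.702 = 7.1910 (%²).
σ_p = √7.1910 = 2.682%.
At 95%, z = 1.645.
VaR = 1.645 × 2.682% = 4.412%; on $150,000 that is $6,618.

$6,620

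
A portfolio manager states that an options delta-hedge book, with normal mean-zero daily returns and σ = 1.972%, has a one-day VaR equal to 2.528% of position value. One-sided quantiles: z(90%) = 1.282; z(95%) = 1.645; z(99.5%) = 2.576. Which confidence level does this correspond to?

90%

Implied z = VaR/σ = 2.528 / 1.972 = 1.282.
This matches z(90%) = 1.282.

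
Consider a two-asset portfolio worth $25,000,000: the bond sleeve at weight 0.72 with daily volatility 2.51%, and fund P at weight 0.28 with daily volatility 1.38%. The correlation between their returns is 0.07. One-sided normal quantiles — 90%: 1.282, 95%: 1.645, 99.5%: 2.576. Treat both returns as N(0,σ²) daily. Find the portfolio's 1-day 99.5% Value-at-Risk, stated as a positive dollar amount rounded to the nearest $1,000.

$1,207,000

σ_p² = 0.72²·2.51² + 0.28²·1.38² + 2·0.07·0.72·0.28·2.51·1.38 = 3.5130 (%²).
σ_p = √3.5130 = 1.874%.
VaR = 2.576 × 1.874% = 4.827%; on $25,000,000 that is $1,206,750.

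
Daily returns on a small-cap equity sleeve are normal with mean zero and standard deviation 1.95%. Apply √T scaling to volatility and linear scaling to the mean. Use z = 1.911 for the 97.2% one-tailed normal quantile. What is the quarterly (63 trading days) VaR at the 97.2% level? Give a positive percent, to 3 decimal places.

29.578%

σ_{63d} = 1.95% × √63 = 15.478%.
VaR = 1.911 × 15.478% = 29.578%.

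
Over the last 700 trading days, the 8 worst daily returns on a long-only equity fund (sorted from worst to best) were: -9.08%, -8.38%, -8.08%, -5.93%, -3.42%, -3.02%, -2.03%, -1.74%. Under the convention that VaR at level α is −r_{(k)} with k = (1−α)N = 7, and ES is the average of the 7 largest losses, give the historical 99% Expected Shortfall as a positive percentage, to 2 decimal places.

The 7 worst returns sum to -39.94%.
ES = −(-39.94%) / 7 = 5.7057…% ≈ 5.71%.

5.71%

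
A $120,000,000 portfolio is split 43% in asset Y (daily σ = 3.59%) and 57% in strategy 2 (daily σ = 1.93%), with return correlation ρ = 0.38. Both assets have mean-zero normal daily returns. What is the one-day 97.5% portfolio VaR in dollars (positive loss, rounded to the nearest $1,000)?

$5,198,000

σ_p² = 0.43²·3.59² + 0.57²·1.93² + 2·0.38·0.43·0.57·3.59·1.93 = 4.8839 (%²).
σ_p = √4.8839 = 2.210%.
At 97.5%, z = 1.960.
VaR = 1.960 × 2.210% = 4.332%; on $120,000,000 that is $5,198,400.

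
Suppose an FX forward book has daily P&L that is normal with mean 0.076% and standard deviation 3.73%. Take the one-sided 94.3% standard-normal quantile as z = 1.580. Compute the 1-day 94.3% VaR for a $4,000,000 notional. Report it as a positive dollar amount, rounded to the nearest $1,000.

VaR = −μ + z·σ = −(0.076%) + 1.580 × 3.73% = 5.817%.
On $4,000,000: 0.05817 × $4,000,000 = $232,680.

$233,000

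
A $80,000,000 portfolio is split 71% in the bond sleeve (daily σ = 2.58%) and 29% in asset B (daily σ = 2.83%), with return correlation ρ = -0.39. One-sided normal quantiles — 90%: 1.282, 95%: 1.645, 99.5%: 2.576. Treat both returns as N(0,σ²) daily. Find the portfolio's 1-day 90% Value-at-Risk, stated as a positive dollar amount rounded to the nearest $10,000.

$1,730,000

σ_p² = 0.71²·2.58² + 0.29²·2.83² + 2·-0.39·0.71·0.29·2.58·2.83 = 2.8564 (%²).
σ_p = √2.8564 = 1.690%.
VaR = 1.282 × 1.690% = 2.167%; on $80,000,000 that is $1,733,600.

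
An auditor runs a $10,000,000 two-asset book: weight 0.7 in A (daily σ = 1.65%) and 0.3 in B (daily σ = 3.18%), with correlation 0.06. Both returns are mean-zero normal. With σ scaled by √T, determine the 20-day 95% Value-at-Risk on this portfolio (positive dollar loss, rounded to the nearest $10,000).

σ_p = √(0.7²·1.65² + 0.3²·3.18² + 2·0.06·0.7·0.3·1.65·3.18) = 1.542%.
σ_{20d} = 1.542% × √20 = 6.896%.
z(95%) = 1.645.
VaR = 1.645 × 6.896% = 11.344%; on $10,000,000 that is $1,134,400.

$1,130,000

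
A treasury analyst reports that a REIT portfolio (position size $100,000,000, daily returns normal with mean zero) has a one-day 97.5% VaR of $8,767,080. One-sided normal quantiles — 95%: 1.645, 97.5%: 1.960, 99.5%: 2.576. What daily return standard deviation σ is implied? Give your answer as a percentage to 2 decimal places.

4.47%

VaR as a fraction: $8,767,080 / $100,000,000 = 8.767%.
σ = VaR / z = 8.767% / 1.960 = 4.473%.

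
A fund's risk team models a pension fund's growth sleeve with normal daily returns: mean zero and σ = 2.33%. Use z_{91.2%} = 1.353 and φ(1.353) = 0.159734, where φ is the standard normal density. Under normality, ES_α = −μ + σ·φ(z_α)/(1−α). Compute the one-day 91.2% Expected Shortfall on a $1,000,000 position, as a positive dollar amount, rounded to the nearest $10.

Tail multiplier: φ(z)/(1−α) = 0.159734 / 0.088 = 1.815.
ES = 2.33% × 1.815 = 4.229%.
On $1,000,000: 0.04229 × $1,000,000 = $42,290.

$42,290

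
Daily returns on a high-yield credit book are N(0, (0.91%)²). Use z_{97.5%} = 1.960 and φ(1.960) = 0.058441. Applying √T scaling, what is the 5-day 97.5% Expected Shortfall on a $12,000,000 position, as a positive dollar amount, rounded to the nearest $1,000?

$571,000

σ_{5d} = 0.91% × √5 = 2.035%.
ES multiplier = φ(z)/(1−α) = 0.058441/0.025 = 2.338.
ES = 2.035% × 2.338 = 4.758%; on $12,000,000: $570,960.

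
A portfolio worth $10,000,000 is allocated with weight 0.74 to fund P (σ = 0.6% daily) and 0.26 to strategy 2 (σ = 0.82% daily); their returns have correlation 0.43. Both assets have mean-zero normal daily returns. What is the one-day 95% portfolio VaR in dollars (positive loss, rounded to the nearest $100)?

σ_p² = 0.74²·0.6² + 0.26²·0.82² + 2·0.43·0.74·0.26·0.6·0.82 = 0.3240 (%²).
σ_p = √0.3240 = 0.569%.
At 95%, z = 1.645.
VaR = 1.645 × 0.569% = 0.936%; on $10,000,000 that is $93,600.

$93,600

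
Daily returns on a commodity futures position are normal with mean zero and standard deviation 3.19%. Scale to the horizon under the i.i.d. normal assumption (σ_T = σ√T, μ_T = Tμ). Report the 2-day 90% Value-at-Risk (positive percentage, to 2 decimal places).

5.78%

At 90%, z = 1.282.
σ_{2d} = 3.19% × √2 = 4.511%.
VaR = 1.282 × 4.511% = 5.783%.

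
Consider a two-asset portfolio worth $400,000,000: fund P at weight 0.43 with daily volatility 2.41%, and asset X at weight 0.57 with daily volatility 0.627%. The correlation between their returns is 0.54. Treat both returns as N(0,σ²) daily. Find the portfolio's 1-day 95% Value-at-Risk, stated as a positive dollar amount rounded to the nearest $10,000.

σ_p² = 0.43²·2.41² + 0.57²·0.627² + 2·0.54·0.43·0.57·2.41·0.627 = 1.6016 (%²).
σ_p = √1.6016 = 1.266%.
At 95%, z = 1.645.
VaR = 1.645 × 1.266% = 2.083%; on $400,000,000 that is $8,332,000.

$8,330,000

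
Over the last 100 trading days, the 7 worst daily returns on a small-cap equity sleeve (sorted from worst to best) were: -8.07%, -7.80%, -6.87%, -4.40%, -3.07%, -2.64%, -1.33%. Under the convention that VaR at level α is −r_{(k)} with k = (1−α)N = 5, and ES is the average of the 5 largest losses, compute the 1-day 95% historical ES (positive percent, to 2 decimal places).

6.04%

The 5 worst returns sum to -30.21%.
ES = −(-30.21%) / 5 = 6.042% ≈ 6.04%.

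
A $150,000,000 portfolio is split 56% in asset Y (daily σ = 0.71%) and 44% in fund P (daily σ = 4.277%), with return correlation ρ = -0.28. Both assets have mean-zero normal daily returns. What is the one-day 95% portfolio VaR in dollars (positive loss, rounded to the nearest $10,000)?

σ_p² = 0.56²·0.71² + 0.44²·4.277² + 2·-0.28·0.56·0.44·0.71·4.277 = 3.2805 (%²).
σ_p = √3.2805 = 1.811%.
At 95%, z = 1.645.
VaR = 1.645 × 1.811% = 2.979%; on $150,000,000 that is $4,468,500.

$4,470,000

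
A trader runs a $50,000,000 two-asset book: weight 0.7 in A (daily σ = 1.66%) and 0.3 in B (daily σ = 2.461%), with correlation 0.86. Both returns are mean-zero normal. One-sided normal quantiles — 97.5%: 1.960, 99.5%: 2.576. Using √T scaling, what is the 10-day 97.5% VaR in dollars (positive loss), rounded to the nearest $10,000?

$5,690,000

σ_p = √(0.7²·1.66² + 0.3²·2.461² + 2·0.86·0.7·0.3·1.66·2.461) = 1.836%.
σ_{10d} = 1.836% × √10 = 5.806%.
VaR = 1.960 × 5.806% = 11.380%; on $50,000,000 that is $5,690,000.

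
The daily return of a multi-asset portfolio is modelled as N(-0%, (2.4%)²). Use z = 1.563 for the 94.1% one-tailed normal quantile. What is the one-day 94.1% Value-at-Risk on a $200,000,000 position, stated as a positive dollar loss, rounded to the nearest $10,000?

$7,500,000

VaR = z·σ = 1.563 × 2.4% = 3.751%.
On $200,000,000: 0.03751 × $200,000,000 = $7,502,000.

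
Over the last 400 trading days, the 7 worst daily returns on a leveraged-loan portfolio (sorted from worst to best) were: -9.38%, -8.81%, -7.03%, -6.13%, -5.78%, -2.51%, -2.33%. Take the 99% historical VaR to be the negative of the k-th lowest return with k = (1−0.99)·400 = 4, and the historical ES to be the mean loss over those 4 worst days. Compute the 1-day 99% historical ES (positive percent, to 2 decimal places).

7.84%

The 4 worst returns sum to -31.35%.
ES = −(-31.35%) / 4 = 7.8375% ≈ 7.84%.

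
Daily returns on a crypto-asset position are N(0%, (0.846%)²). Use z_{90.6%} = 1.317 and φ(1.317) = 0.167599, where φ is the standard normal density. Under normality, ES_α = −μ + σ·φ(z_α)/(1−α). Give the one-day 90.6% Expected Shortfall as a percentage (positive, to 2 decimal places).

1.51%

Tail multiplier: φ(z)/(1−α) = 0.167599 / 0.094 = 1.783.
ES = 0.846% × 1.783 = 1.508%.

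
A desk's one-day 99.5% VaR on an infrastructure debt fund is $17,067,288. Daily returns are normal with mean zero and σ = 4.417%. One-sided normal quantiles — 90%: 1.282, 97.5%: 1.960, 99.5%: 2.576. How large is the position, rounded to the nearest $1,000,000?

VaR as a fraction of value: z·σ = 2.576 × 4.417% = 11.3782%.
Position = $17,067,288 / 0.113782 = $150,000,000.

$150,000,000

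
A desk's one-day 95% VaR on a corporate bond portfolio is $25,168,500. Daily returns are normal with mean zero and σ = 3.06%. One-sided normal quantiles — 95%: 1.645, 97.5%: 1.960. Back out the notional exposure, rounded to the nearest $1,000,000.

$500,000,000

VaR as a fraction of value: z·σ = 1.645 × 3.06% = 5.0337%.
Position = $25,168,500 / 0.050337 = $500,000,000.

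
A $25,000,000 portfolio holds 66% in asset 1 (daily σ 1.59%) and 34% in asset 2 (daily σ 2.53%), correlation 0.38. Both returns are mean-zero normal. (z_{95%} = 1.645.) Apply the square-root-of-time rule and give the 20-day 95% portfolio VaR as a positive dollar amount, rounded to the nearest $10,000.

$2,920,000

σ_p = √(0.66²·1.59² + 0.34²·2.53² + 2·0.38·0.66·0.34·1.59·2.53) = 1.590%.
σ_{20d} = 1.590% × √20 = 7.111%.
VaR = 1.645 × 7.111% = 11.698%; on $25,000,000 that is $2,924,500.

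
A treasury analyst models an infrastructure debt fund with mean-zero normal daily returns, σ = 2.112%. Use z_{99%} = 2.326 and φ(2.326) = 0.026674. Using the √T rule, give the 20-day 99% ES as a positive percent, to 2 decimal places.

σ_{20d} = 2.112% × √20 = 9.445%.
ES multiplier = φ(z)/(1−α) = 0.026674/0.01 = 2.667.
ES = 9.445% × 2.667 = 25.190%.

25.19%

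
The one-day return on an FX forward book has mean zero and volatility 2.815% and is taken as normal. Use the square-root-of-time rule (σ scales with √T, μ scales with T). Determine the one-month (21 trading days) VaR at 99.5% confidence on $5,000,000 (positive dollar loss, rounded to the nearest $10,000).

At 99.5%, z = 2.576.
σ_{21d} = 2.815% × √21 = 12.900%.
VaR = 2.576 × 12.900% = 33.230%.
On $5,000,000: 0.33230 × $5,000,000 = $1,661,500.

$1,660,000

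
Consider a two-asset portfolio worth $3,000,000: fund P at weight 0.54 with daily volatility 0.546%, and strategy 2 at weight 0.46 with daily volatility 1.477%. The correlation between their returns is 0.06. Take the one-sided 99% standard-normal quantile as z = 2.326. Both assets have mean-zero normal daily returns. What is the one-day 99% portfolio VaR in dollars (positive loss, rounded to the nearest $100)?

σ_p² = 0.54²·0.546² + 0.46²·1.477² + 2·0.06·0.54·0.46·0.546·1.477 = 0.5726 (%²).
σ_p = √0.5726 = 0.757%.
VaR = 2.326 × 0.757% = 1.761%; on $3,000,000 that is $52,830.

$52,800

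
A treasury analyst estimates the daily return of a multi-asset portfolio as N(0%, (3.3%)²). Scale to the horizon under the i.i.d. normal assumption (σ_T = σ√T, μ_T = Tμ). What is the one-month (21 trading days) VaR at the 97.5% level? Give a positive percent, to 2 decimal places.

At 97.5%, z = 1.960.
σ_{21d} = 3.3% × √21 = 15.122%.
VaR = 1.960 × 15.122% = 29.639%.

29.64%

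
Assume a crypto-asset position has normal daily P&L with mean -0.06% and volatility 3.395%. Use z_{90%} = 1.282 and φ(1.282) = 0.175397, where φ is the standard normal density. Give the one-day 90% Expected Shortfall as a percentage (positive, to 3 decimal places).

Tail multiplier: φ(z)/(1−α) = 0.175397 / 0.1 = 1.754.
ES = −(-0.06%) + 3.395% × 1.754 = 6.015%.

6.015%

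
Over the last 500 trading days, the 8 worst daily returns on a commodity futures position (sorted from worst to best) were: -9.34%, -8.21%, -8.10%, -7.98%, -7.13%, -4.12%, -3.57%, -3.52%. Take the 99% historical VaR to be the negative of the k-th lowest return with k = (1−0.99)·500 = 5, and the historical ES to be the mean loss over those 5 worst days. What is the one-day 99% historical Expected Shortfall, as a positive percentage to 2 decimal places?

The 5 worst returns sum to -40.76%.
ES = −(-40.76%) / 5 = 8.152% ≈ 8.15%.

8.15%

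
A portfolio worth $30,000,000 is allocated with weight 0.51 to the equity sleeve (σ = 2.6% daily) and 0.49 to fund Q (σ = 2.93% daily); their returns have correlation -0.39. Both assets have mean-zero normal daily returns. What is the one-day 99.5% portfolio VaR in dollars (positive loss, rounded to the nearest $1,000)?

σ_p² = 0.51²·2.6² + 0.49²·2.93² + 2·-0.39·0.51·0.49·2.6·2.93 = 2.3346 (%²).
σ_p = √2.3346 = 1.528%.
At 99.5%, z = 2.576.
VaR = 2.576 × 1.528% = 3.936%; on $30,000,000 that is $1,180,800.

$1,181,000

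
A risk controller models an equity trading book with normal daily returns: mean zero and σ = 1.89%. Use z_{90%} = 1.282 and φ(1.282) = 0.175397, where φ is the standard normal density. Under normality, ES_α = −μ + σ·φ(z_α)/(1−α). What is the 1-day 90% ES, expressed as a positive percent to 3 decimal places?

3.315%

Tail multiplier: φ(z)/(1−α) = 0.175397 / 0.1 = 1.754.
ES = 1.89% × 1.754 = 3.315%.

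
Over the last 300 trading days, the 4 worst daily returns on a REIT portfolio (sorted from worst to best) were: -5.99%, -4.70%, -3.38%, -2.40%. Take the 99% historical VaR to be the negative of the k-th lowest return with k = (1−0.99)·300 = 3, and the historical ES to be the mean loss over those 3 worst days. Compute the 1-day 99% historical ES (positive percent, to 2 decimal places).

The 3 worst returns sum to -14.07%.
ES = −(-14.07%) / 3 = 4.69%.

4.69%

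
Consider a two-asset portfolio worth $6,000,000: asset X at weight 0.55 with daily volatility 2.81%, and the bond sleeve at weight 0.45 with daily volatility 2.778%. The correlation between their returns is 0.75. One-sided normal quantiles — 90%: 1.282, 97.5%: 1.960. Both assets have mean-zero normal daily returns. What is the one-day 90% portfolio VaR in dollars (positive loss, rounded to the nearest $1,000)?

$201,000

σ_p² = 0.55²·2.81² + 0.45²·2.778² + 2·0.75·0.55·0.45·2.81·2.778 = 6.8494 (%²).
σ_p = √6.8494 = 2.617%.
VaR = 1.282 × 2.617% = 3.355%; on $6,000,000 that is $201,300.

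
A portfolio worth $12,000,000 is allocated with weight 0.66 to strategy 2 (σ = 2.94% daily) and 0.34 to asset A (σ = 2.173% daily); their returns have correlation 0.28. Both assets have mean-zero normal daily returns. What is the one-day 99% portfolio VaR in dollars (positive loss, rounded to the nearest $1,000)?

$631,000

σ_p² = 0.66²·2.94² + 0.34²·2.173² + 2·0.28·0.66·0.34·2.94·2.173 = 5.1138 (%²).
σ_p = √5.1138 = 2.261%.
At 99%, z = 2.326.
VaR = 2.326 × 2.261% = 5.259%; on $12,000,000 that is $631,080.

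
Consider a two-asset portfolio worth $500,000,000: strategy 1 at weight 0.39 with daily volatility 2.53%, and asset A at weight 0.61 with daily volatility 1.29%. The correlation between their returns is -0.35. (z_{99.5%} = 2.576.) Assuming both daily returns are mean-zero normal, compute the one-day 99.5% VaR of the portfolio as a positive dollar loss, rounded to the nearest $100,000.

$13,200,000

σ_p² = 0.39²·2.53² + 0.61²·1.29² + 2·-0.35·0.39·0.61·2.53·1.29 = 1.0493 (%²).
σ_p = √1.0493 = 1.024%.
VaR = 2.576 × 1.024% = 2.638%; on $500,000,000 that is $13,190,000.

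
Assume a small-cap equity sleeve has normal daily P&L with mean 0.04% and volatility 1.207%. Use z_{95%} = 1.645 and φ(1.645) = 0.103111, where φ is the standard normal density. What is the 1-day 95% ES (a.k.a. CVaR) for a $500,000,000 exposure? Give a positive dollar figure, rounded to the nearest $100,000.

$12,200,000

Tail multiplier: φ(z)/(1−α) = 0.103111 / 0.05 = 2.062.
ES = −(0.04%) + 1.207% × 2.062 = 2.449%.
On $500,000,000: 0.02449 × $500,000,000 = $12,245,000.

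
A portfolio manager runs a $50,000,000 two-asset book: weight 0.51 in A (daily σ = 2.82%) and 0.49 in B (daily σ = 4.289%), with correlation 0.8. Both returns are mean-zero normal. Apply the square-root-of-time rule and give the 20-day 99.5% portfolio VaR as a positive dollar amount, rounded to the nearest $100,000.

σ_p = √(0.51²·2.82² + 0.49²·4.289² + 2·0.8·0.51·0.49·2.82·4.289) = 3.365%.
σ_{20d} = 3.365% × √20 = 15.049%.
z(99.5%) = 2.576.
VaR = 2.576 × 15.049% = 38.766%; on $50,000,000 that is $19,383,000.

$19,400,000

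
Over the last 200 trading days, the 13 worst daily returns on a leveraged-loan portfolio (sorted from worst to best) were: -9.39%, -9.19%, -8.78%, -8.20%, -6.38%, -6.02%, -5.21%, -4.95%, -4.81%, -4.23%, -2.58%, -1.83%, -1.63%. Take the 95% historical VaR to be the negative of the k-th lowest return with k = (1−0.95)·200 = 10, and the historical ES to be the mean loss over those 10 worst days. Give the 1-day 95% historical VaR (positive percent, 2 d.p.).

4.23%

k = 10; the 10th lowest return is -4.23%, so VaR = 4.23%.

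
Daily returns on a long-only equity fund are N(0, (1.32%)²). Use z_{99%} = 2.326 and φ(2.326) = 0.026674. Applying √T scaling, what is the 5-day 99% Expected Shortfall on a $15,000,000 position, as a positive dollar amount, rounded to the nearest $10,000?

σ_{5d} = 1.32% × √5 = 2.952%.
ES multiplier = φ(z)/(1−α) = 0.026674/0.01 = 2.667.
ES = 2.952% × 2.667 = 7.873%; on $15,000,000: $1,180,950.

$1,180,000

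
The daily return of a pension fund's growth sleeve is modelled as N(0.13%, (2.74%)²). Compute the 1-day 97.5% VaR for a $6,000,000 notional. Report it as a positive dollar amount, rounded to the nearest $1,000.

$314,000

At 97.5% one-sided, z = 1.960.
VaR = −μ + z·σ = −(0.13%) + 1.960 × 2.74% = 5.240%.
On $6,000,000: 0.05240 × $6,000,000 = $314,400.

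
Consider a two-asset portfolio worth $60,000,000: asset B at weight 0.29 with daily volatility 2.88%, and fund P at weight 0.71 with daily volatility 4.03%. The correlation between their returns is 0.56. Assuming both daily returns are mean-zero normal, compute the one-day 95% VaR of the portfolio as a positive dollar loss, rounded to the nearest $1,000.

σ_p² = 0.29²·2.88² + 0.71²·4.03² + 2·0.56·0.29·0.71·2.88·4.03 = 11.5611 (%²).
σ_p = √11.5611 = 3.400%.
At 95%, z = 1.645.
VaR = 1.645 × 3.400% = 5.593%; on $60,000,000 that is $3,355,800.

$3,356,000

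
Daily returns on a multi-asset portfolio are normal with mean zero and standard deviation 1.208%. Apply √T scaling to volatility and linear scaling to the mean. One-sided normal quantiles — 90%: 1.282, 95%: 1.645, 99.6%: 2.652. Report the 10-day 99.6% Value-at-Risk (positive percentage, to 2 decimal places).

σ_{10d} = 1.208% × √10 = 3.820%.
VaR = 2.652 × 3.820% = 10.131%.

10.13%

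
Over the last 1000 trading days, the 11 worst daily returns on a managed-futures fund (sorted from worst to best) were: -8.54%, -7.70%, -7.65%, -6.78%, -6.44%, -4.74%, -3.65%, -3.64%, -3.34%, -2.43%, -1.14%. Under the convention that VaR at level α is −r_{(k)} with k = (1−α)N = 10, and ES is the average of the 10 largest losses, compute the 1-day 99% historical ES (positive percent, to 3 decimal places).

5.491%

The 10 worst returns sum to -54.91%.
ES = −(-54.91%) / 10 = 5.491%.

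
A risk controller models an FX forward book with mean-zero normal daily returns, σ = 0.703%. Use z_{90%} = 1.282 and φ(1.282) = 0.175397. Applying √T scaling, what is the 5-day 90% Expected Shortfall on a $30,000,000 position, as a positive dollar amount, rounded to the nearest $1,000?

$827,000

σ_{5d} = 0.703% × √5 = 1.572%.
ES multiplier = φ(z)/(1−α) = 0.175397/0.1 = 1.754.
ES = 1.572% × 1.754 = 2.757%; on $30,000,000: $827,100.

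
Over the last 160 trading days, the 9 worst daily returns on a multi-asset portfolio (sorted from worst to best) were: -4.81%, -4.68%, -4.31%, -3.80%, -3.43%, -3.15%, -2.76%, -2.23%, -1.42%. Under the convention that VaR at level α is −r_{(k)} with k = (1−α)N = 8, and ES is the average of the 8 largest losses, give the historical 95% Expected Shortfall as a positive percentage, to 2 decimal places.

The 8 worst returns sum to -29.17%.
ES = −(-29.17%) / 8 = 3.64625% ≈ 3.65%.

3.65%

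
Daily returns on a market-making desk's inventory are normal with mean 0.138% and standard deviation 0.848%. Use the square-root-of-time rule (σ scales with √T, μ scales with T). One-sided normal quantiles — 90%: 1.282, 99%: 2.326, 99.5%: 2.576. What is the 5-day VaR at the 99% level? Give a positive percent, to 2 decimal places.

σ_{5d} = 0.848% × √5 = 1.896%; μ_{5d} = 5 × 0.138% = 0.690%.
VaR = −(0.690%) + 2.326 × 1.896% = 3.720%.

3.72%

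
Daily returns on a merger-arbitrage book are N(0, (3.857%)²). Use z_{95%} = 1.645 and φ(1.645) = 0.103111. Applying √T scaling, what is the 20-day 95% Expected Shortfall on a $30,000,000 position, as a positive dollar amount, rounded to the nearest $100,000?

σ_{20d} = 3.857% × √20 = 17.249%.
ES multiplier = φ(z)/(1−α) = 0.103111/0.05 = 2.062.
ES = 17.249% × 2.062 = 35.567%; on $30,000,000: $10,670,100.

$10,700,000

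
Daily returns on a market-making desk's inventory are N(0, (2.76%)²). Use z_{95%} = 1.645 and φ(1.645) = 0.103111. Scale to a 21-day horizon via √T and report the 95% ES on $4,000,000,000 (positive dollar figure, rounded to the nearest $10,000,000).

$1,040,000,000

σ_{21d} = 2.76% × √21 = 12.648%.
ES multiplier = φ(z)/(1−α) = 0.103111/0.05 = 2.062.
ES = 12.648% × 2.062 = 26.080%; on $4,000,000,000: $1,043,200,000.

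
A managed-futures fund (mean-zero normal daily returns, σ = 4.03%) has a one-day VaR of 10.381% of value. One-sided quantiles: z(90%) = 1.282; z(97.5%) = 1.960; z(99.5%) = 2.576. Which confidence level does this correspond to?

Implied z = VaR/σ = 10.381 / 4.03 = 2.576.
This matches z(99.5%) = 2.576.

99.5%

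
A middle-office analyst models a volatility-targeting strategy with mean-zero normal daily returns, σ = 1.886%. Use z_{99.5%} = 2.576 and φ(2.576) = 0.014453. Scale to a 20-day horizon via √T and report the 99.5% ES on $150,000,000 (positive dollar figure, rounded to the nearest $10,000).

$36,570,000

σ_{20d} = 1.886% × √20 = 8.434%.
ES multiplier = φ(z)/(1−α) = 0.014453/0.005 = 2.891.
ES = 8.434% × 2.891 = 24.383%; on $150,000,000: $36,574,500.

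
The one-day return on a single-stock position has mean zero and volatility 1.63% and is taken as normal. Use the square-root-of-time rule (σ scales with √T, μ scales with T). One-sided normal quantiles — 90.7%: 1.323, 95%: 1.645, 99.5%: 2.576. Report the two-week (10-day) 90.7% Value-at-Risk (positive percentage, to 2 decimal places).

σ_{10d} = 1.63% × √10 = 5.155%.
VaR = 1.323 × 5.155% = 6.820%.

6.82%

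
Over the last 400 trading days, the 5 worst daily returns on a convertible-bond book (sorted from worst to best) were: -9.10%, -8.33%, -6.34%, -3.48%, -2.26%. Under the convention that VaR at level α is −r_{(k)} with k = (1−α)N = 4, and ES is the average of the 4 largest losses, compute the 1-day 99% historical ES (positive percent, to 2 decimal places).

The 4 worst returns sum to -27.25%.
ES = −(-27.25%) / 4 = 6.8125% ≈ 6.81%.

6.81%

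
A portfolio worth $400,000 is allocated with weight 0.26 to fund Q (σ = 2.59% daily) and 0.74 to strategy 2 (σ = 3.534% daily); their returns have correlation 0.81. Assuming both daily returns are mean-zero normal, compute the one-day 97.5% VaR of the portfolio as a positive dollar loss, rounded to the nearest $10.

σ_p² = 0.26²·2.59² + 0.74²·3.534² + 2·0.81·0.26·0.74·2.59·3.534 = 10.1454 (%²).
σ_p = √10.1454 = 3.185%.
At 97.5%, z = 1.960.
VaR = 1.960 × 3.185% = 6.243%; on $400,000 that is $24,972.

$24,970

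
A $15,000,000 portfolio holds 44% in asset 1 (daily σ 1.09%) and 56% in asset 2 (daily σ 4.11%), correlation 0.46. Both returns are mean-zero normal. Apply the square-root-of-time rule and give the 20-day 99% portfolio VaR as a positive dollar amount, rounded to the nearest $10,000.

$3,990,000

σ_p = √(0.44²·1.09² + 0.56²·4.11² + 2·0.46·0.44·0.56·1.09·4.11) = 2.558%.
σ_{20d} = 2.558% × √20 = 11.440%.
z(99%) = 2.326.
VaR = 2.326 × 11.440% = 26.609%; on $15,000,000 that is $3,991,350.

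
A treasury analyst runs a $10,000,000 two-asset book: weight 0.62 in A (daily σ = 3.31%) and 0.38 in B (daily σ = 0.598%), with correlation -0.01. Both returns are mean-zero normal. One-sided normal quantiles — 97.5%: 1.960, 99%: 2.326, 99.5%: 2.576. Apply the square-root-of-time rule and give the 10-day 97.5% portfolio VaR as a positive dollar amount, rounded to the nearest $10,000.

$1,280,000

σ_p = √(0.62²·3.31² + 0.38²·0.598² + 2·-0.01·0.62·0.38·3.31·0.598) = 2.062%.
σ_{10d} = 2.062% × √10 = 6.521%.
VaR = 1.960 × 6.521% = 12.781%; on $10,000,000 that is $1,278,100.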